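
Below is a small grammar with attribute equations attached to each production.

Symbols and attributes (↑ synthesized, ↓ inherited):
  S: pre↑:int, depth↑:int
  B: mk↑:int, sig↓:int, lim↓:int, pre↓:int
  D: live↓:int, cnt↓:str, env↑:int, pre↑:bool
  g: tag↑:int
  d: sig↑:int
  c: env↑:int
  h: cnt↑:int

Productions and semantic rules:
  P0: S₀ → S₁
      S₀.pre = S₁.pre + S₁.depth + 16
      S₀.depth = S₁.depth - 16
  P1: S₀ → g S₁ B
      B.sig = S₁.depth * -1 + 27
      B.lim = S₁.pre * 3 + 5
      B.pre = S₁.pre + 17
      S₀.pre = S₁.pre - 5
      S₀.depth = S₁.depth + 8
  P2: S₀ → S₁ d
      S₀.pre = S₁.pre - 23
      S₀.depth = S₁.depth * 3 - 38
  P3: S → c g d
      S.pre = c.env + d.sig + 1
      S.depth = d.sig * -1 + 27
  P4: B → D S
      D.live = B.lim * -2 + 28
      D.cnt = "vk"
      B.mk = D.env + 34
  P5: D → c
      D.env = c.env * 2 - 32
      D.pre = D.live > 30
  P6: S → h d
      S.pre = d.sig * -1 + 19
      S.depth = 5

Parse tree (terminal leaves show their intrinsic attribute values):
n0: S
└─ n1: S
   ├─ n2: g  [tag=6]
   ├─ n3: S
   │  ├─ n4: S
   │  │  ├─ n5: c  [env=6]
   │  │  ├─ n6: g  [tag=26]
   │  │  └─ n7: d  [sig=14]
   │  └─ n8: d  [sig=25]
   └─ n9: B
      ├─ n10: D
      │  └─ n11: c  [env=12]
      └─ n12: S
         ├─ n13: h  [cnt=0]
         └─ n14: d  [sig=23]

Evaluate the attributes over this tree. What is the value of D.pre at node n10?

1. n2.tag = 6  [terminal]
2. n5.env = 6  [terminal]
3. n6.tag = 26  [terminal]
4. n7.sig = 14  [terminal]
5. n4.pre = 21  [c.env + d.sig + 1]
6. n4.depth = 13  [d.sig * -1 + 27]
7. n8.sig = 25  [terminal]
8. n3.pre = -2  [S₁.pre - 23]
9. n3.depth = 1  [S₁.depth * 3 - 38]
10. n9.sig = 26  [S₁.depth * -1 + 27]
11. n9.lim = -1  [S₁.pre * 3 + 5]
12. n9.pre = 15  [S₁.pre + 17]
13. n10.live = 30  [B.lim * -2 + 28]
14. n10.cnt = "vk"  ["vk"]
15. n11.env = 12  [terminal]
16. n10.env = -8  [c.env * 2 - 32]
17. n10.pre = false  [D.live > 30]
18. n13.cnt = 0  [terminal]
19. n14.sig = 23  [terminal]
20. n12.pre = -4  [d.sig * -1 + 19]
21. n12.depth = 5  [5]
22. n9.mk = 26  [D.env + 34]
23. n1.pre = -7  [S₁.pre - 5]
24. n1.depth = 9  [S₁.depth + 8]
25. n0.pre = 18  [S₁.pre + S₁.depth + 16]
26. n0.depth = -7  [S₁.depth - 16]

false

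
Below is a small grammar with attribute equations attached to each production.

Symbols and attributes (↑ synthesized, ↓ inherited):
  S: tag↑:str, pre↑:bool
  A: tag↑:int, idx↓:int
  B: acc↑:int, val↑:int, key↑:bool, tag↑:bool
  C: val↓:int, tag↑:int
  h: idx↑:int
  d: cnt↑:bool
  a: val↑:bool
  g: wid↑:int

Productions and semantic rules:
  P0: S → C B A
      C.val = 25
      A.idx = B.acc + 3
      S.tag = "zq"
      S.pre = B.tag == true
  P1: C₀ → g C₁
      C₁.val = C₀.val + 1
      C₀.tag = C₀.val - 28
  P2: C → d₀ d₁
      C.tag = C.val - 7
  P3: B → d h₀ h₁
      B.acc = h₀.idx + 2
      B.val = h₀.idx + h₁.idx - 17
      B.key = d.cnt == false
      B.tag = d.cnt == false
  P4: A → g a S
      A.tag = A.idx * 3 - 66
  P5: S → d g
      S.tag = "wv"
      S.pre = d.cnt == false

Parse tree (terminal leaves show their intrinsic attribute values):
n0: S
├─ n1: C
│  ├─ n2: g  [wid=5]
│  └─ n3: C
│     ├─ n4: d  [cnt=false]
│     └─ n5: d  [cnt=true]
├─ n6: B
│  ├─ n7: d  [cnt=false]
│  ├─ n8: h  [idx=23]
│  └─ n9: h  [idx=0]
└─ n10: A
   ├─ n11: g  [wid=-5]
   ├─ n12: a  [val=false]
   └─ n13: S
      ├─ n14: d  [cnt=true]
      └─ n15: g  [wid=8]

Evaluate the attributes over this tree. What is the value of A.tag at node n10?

18

1. n1.val = 25  [25]
2. n2.wid = 5  [terminal]
3. n3.val = 26  [C₀.val + 1]
4. n4.cnt = false  [terminal]
5. n5.cnt = true  [terminal]
6. n3.tag = 19  [C.val - 7]
7. n1.tag = -3  [C₀.val - 28]
8. n7.cnt = false  [terminal]
9. n8.idx = 23  [terminal]
10. n9.idx = 0  [terminal]
11. n6.acc = 25  [h₀.idx + 2]
12. n6.val = 6  [h₀.idx + h₁.idx - 17]
13. n6.key = true  [d.cnt == false]
14. n6.tag = true  [d.cnt == false]
15. n10.idx = 28  [B.acc + 3]
16. n11.wid = -5  [terminal]
17. n12.val = false  [terminal]
18. n14.cnt = true  [terminal]
19. n15.wid = 8  [terminal]
20. n13.tag = "wv"  ["wv"]
21. n13.pre = false  [d.cnt == false]
22. n10.tag = 18  [A.idx * 3 - 66]
23. n0.tag = "zq"  ["zq"]
24. n0.pre = true  [B.tag == true]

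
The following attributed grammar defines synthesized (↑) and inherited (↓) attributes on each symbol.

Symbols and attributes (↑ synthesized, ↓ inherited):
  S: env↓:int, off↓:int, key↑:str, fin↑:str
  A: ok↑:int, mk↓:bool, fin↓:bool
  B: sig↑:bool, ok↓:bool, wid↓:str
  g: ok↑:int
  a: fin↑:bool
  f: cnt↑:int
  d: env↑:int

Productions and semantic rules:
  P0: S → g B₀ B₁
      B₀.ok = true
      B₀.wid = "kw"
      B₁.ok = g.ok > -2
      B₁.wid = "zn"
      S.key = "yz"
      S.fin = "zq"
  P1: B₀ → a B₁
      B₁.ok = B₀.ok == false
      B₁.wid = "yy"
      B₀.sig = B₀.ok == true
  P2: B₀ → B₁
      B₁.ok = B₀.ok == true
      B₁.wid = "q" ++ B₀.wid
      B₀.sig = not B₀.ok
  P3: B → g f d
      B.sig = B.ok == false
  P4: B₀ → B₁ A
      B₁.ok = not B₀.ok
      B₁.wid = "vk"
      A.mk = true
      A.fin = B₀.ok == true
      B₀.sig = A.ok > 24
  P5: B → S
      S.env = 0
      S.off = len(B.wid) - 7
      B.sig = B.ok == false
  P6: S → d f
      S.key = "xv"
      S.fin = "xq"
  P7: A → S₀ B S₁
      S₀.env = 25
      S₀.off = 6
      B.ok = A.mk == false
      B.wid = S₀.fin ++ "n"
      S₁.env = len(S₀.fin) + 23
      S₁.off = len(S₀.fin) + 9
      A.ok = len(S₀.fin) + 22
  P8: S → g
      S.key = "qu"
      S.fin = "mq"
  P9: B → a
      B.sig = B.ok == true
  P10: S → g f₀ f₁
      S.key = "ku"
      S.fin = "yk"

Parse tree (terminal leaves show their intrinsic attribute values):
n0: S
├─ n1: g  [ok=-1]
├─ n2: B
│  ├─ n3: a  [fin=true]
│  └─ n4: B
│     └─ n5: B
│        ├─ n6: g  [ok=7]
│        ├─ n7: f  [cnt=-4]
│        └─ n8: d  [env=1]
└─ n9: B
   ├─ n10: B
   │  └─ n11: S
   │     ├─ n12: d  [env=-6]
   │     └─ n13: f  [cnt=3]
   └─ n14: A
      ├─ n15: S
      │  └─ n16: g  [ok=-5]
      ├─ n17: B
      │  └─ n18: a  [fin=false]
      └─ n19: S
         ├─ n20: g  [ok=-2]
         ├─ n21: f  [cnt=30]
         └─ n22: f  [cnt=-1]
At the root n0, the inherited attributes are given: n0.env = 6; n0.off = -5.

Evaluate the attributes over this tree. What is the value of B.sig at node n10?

true

1. n0.env = 6  [given at root]
2. n0.off = -5  [given at root]
3. n1.ok = -1  [terminal]
4. n2.ok = true  [true]
5. n2.wid = "kw"  ["kw"]
6. n3.fin = true  [terminal]
7. n4.ok = false  [B₀.ok == false]
8. n4.wid = "yy"  ["yy"]
9. n5.ok = false  [B₀.ok == true]
10. n5.wid = "qyy"  ["q" ++ B₀.wid]
11. n6.ok = 7  [terminal]
12. n7.cnt = -4  [terminal]
13. n8.env = 1  [terminal]
14. n5.sig = true  [B.ok == false]
15. n4.sig = true  [not B₀.ok]
16. n2.sig = true  [B₀.ok == true]
17. n9.ok = true  [g.ok > -2]
18. n9.wid = "zn"  ["zn"]
19. n10.ok = false  [not B₀.ok]
20. n10.wid = "vk"  ["vk"]
21. n11.env = 0  [0]
22. n11.off = -5  [len(B.wid) - 7]
23. n12.env = -6  [terminal]
24. n13.cnt = 3  [terminal]
25. n11.key = "xv"  ["xv"]
26. n11.fin = "xq"  ["xq"]
27. n10.sig = true  [B.ok == false]
28. n14.mk = true  [true]
29. n14.fin = true  [B₀.ok == true]
30. n15.env = 25  [25]
31. n15.off = 6  [6]
32. n16.ok = -5  [terminal]
33. n15.key = "qu"  ["qu"]
34. n15.fin = "mq"  ["mq"]
35. n17.ok = false  [A.mk == false]
36. n17.wid = "mqn"  [S₀.fin ++ "n"]
37. n18.fin = false  [terminal]
38. n17.sig = false  [B.ok == true]
39. n19.env = 25  [len(S₀.fin) + 23]
40. n19.off = 11  [len(S₀.fin) + 9]
41. n20.ok = -2  [terminal]
42. n21.cnt = 30  [terminal]
43. n22.cnt = -1  [terminal]
44. n19.key = "ku"  ["ku"]
45. n19.fin = "yk"  ["yk"]
46. n14.ok = 24  [len(S₀.fin) + 22]
47. n9.sig = false  [A.ok > 24]
48. n0.key = "yz"  ["yz"]
49. n0.fin = "zq"  ["zq"]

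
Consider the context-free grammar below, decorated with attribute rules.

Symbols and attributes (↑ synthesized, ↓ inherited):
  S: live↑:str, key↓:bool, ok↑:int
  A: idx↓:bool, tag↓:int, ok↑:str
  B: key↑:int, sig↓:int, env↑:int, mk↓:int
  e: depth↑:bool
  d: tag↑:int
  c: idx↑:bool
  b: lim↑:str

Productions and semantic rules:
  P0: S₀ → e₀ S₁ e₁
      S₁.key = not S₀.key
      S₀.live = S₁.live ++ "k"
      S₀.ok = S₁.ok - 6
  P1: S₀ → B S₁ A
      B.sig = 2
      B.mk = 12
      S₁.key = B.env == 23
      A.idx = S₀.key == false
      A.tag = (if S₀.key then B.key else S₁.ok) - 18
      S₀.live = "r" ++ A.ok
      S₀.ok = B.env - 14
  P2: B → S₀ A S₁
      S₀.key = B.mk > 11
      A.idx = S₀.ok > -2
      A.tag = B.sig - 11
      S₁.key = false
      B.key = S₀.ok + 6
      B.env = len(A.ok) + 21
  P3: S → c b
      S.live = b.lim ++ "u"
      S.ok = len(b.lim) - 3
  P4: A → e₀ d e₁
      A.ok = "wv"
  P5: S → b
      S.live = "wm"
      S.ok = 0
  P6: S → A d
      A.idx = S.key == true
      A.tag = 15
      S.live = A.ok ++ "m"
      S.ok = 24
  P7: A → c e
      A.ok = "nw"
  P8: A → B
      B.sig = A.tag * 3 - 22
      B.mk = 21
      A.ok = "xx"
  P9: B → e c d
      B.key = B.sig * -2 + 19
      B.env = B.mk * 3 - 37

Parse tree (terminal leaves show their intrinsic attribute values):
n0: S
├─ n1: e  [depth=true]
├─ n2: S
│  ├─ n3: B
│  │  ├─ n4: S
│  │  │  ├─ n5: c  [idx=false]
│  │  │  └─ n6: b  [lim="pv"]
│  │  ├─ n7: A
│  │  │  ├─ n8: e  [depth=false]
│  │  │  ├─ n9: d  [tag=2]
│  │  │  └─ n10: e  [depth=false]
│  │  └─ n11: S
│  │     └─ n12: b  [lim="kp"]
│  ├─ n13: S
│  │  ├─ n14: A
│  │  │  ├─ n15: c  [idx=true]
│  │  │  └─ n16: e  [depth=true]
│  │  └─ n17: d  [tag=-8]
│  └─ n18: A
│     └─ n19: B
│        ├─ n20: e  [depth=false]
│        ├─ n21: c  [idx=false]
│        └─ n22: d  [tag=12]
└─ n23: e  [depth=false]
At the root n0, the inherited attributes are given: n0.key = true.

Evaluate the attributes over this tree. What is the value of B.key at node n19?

1. n0.key = true  [given at root]
2. n1.depth = true  [terminal]
3. n2.key = false  [not S₀.key]
4. n3.sig = 2  [2]
5. n3.mk = 12  [12]
6. n4.key = true  [B.mk > 11]
7. n5.idx = false  [terminal]
8. n6.lim = "pv"  [terminal]
9. n4.live = "pvu"  [b.lim ++ "u"]
10. n4.ok = -1  [len(b.lim) - 3]
11. n7.idx = true  [S₀.ok > -2]
12. n7.tag = -9  [B.sig - 11]
13. n8.depth = false  [terminal]
14. n9.tag = 2  [terminal]
15. n10.depth = false  [terminal]
16. n7.ok = "wv"  ["wv"]
17. n11.key = false  [false]
18. n12.lim = "kp"  [terminal]
19. n11.live = "wm"  ["wm"]
20. n11.ok = 0  [0]
21. n3.key = 5  [S₀.ok + 6]
22. n3.env = 23  [len(A.ok) + 21]
23. n13.key = true  [B.env == 23]
24. n14.idx = true  [S.key == true]
25. n14.tag = 15  [15]
26. n15.idx = true  [terminal]
27. n16.depth = true  [terminal]
28. n14.ok = "nw"  ["nw"]
29. n17.tag = -8  [terminal]
30. n13.live = "nwm"  [A.ok ++ "m"]
31. n13.ok = 24  [24]
32. n18.idx = true  [S₀.key == false]
33. n18.tag = 6  [(if S₀.key then B.key else S₁.ok) - 18]
34. n19.sig = -4  [A.tag * 3 - 22]
35. n19.mk = 21  [21]
36. n20.depth = false  [terminal]
37. n21.idx = false  [terminal]
38. n22.tag = 12  [terminal]
39. n19.key = 27  [B.sig * -2 + 19]
40. n19.env = 26  [B.mk * 3 - 37]
41. n18.ok = "xx"  ["xx"]
42. n2.live = "rxx"  ["r" ++ A.ok]
43. n2.ok = 9  [B.env - 14]
44. n23.depth = false  [terminal]
45. n0.live = "rxxk"  [S₁.live ++ "k"]
46. n0.ok = 3  [S₁.ok - 6]

27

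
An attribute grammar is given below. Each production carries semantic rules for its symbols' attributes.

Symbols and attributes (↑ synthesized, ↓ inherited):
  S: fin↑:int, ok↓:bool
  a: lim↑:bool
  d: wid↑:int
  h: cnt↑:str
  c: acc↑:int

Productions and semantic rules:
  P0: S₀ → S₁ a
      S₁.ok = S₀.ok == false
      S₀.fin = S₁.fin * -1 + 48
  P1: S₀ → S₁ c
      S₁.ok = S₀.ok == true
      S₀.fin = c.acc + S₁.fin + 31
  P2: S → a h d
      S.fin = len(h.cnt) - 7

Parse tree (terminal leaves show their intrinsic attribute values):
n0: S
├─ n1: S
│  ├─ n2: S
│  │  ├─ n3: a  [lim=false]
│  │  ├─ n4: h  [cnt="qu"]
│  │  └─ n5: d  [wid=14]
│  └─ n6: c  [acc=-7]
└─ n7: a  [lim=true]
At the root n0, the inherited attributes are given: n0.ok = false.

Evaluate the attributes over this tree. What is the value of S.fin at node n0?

29

1. n0.ok = false  [given at root]
2. n1.ok = true  [S₀.ok == false]
3. n2.ok = true  [S₀.ok == true]
4. n3.lim = false  [terminal]
5. n4.cnt = "qu"  [terminal]
6. n5.wid = 14  [terminal]
7. n2.fin = -5  [len(h.cnt) - 7]
8. n6.acc = -7  [terminal]
9. n1.fin = 19  [c.acc + S₁.fin + 31]
10. n7.lim = true  [terminal]
11. n0.fin = 29  [S₁.fin * -1 + 48]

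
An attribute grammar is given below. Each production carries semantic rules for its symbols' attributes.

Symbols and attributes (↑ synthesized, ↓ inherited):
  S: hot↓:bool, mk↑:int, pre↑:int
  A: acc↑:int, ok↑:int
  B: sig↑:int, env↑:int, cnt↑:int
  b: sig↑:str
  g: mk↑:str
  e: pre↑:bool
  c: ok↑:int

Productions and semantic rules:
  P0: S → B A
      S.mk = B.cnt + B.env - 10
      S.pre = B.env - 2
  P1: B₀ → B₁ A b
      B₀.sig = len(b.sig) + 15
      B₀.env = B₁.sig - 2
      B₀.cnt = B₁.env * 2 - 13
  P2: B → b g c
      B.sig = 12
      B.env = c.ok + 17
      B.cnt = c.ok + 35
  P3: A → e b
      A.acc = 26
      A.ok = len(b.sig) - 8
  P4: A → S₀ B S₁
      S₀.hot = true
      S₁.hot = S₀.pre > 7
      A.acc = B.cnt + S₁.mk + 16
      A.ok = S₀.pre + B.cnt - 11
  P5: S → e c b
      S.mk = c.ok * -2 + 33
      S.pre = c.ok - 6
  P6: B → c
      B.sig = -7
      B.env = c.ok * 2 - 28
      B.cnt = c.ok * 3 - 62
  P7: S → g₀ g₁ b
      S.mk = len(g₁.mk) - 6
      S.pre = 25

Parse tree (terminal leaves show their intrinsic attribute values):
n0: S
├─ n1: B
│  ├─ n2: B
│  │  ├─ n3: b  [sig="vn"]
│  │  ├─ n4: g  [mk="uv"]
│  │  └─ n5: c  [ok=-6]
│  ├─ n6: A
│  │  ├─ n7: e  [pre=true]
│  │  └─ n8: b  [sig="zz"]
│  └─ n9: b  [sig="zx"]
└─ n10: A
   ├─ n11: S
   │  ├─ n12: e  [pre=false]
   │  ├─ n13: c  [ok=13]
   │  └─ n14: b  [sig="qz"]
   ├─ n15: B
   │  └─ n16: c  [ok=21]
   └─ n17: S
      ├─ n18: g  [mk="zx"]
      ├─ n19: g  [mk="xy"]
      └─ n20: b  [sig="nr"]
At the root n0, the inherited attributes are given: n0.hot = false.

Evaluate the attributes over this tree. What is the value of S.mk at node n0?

1. n0.hot = false  [given at root]
2. n3.sig = "vn"  [terminal]
3. n4.mk = "uv"  [terminal]
4. n5.ok = -6  [terminal]
5. n2.sig = 12  [12]
6. n2.env = 11  [c.ok + 17]
7. n2.cnt = 29  [c.ok + 35]
8. n7.pre = true  [terminal]
9. n8.sig = "zz"  [terminal]
10. n6.acc = 26  [26]
11. n6.ok = -6  [len(b.sig) - 8]
12. n9.sig = "zx"  [terminal]
13. n1.sig = 17  [len(b.sig) + 15]
14. n1.env = 10  [B₁.sig - 2]
15. n1.cnt = 9  [B₁.env * 2 - 13]
16. n11.hot = true  [true]
17. n12.pre = false  [terminal]
18. n13.ok = 13  [terminal]
19. n14.sig = "qz"  [terminal]
20. n11.mk = 7  [c.ok * -2 + 33]
21. n11.pre = 7  [c.ok - 6]
22. n16.ok = 21  [terminal]
23. n15.sig = -7  [-7]
24. n15.env = 14  [c.ok * 2 - 28]
25. n15.cnt = 1  [c.ok * 3 - 62]
26. n17.hot = false  [S₀.pre > 7]
27. n18.mk = "zx"  [terminal]
28. n19.mk = "xy"  [terminal]
29. n20.sig = "nr"  [terminal]
30. n17.mk = -4  [len(g₁.mk) - 6]
31. n17.pre = 25  [25]
32. n10.acc = 13  [B.cnt + S₁.mk + 16]
33. n10.ok = -3  [S₀.pre + B.cnt - 11]
34. n0.mk = 9  [B.cnt + B.env - 10]
35. n0.pre = 8  [B.env - 2]

9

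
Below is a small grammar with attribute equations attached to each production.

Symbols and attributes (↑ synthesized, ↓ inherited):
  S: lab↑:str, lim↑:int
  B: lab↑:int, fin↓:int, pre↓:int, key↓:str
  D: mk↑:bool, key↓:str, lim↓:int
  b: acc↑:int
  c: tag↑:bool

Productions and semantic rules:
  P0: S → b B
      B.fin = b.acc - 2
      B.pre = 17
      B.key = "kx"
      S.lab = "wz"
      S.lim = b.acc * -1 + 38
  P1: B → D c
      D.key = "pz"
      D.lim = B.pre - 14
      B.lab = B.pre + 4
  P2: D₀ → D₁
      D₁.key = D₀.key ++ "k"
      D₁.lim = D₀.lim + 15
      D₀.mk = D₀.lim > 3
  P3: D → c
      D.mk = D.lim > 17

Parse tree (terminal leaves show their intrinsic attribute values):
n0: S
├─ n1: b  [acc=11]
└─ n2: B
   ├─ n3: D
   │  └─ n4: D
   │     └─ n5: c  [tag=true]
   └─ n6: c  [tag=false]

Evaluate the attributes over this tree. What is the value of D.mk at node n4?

true

1. n1.acc = 11  [terminal]
2. n2.fin = 9  [b.acc - 2]
3. n2.pre = 17  [17]
4. n2.key = "kx"  ["kx"]
5. n3.key = "pz"  ["pz"]
6. n3.lim = 3  [B.pre - 14]
7. n4.key = "pzk"  [D₀.key ++ "k"]
8. n4.lim = 18  [D₀.lim + 15]
9. n5.tag = true  [terminal]
10. n4.mk = true  [D.lim > 17]
11. n3.mk = false  [D₀.lim > 3]
12. n6.tag = false  [terminal]
13. n2.lab = 21  [B.pre + 4]
14. n0.lab = "wz"  ["wz"]
15. n0.lim = 27  [b.acc * -1 + 38]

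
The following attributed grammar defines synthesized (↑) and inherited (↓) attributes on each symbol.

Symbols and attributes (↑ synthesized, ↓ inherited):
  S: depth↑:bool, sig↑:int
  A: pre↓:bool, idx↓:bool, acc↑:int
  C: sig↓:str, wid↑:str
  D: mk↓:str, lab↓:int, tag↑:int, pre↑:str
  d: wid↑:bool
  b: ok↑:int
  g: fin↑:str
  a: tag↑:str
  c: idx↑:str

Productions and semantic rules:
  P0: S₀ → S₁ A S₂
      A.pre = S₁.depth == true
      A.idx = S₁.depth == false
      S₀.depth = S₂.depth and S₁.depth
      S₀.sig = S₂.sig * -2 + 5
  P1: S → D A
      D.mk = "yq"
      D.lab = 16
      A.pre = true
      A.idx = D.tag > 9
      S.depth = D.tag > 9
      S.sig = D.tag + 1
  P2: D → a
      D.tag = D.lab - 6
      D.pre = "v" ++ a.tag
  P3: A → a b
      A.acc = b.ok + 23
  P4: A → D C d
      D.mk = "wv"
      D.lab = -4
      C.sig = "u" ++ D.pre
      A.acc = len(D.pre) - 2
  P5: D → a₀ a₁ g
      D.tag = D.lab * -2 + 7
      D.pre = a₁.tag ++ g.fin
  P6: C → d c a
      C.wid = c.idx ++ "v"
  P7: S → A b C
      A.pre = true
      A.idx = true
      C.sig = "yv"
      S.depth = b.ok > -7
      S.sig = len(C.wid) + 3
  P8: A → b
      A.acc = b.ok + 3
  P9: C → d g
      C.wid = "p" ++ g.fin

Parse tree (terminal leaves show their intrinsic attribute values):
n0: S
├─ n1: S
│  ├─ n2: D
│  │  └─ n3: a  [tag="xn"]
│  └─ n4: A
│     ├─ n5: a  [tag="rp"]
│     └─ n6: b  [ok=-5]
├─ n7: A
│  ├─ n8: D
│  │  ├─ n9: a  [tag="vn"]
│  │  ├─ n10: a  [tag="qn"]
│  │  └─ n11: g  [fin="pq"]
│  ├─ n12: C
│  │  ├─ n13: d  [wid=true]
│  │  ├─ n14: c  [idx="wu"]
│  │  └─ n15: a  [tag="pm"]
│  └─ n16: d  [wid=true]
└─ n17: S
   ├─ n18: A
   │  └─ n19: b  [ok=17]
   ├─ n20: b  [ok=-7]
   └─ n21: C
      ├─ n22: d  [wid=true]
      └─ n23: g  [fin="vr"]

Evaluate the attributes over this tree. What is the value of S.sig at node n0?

1. n2.mk = "yq"  ["yq"]
2. n2.lab = 16  [16]
3. n3.tag = "xn"  [terminal]
4. n2.tag = 10  [D.lab - 6]
5. n2.pre = "vxn"  ["v" ++ a.tag]
6. n4.pre = true  [true]
7. n4.idx = true  [D.tag > 9]
8. n5.tag = "rp"  [terminal]
9. n6.ok = -5  [terminal]
10. n4.acc = 18  [b.ok + 23]
11. n1.depth = true  [D.tag > 9]
12. n1.sig = 11  [D.tag + 1]
13. n7.pre = true  [S₁.depth == true]
14. n7.idx = false  [S₁.depth == false]
15. n8.mk = "wv"  ["wv"]
16. n8.lab = -4  [-4]
17. n9.tag = "vn"  [terminal]
18. n10.tag = "qn"  [terminal]
19. n11.fin = "pq"  [terminal]
20. n8.tag = 15  [D.lab * -2 + 7]
21. n8.pre = "qnpq"  [a₁.tag ++ g.fin]
22. n12.sig = "uqnpq"  ["u" ++ D.pre]
23. n13.wid = true  [terminal]
24. n14.idx = "wu"  [terminal]
25. n15.tag = "pm"  [terminal]
26. n12.wid = "wuv"  [c.idx ++ "v"]
27. n16.wid = true  [terminal]
28. n7.acc = 2  [len(D.pre) - 2]
29. n18.pre = true  [true]
30. n18.idx = true  [true]
31. n19.ok = 17  [terminal]
32. n18.acc = 20  [b.ok + 3]
33. n20.ok = -7  [terminal]
34. n21.sig = "yv"  ["yv"]
35. n22.wid = true  [terminal]
36. n23.fin = "vr"  [terminal]
37. n21.wid = "pvr"  ["p" ++ g.fin]
38. n17.depth = false  [b.ok > -7]
39. n17.sig = 6  [len(C.wid) + 3]
40. n0.depth = false  [S₂.depth and S₁.depth]
41. n0.sig = -7  [S₂.sig * -2 + 5]

-7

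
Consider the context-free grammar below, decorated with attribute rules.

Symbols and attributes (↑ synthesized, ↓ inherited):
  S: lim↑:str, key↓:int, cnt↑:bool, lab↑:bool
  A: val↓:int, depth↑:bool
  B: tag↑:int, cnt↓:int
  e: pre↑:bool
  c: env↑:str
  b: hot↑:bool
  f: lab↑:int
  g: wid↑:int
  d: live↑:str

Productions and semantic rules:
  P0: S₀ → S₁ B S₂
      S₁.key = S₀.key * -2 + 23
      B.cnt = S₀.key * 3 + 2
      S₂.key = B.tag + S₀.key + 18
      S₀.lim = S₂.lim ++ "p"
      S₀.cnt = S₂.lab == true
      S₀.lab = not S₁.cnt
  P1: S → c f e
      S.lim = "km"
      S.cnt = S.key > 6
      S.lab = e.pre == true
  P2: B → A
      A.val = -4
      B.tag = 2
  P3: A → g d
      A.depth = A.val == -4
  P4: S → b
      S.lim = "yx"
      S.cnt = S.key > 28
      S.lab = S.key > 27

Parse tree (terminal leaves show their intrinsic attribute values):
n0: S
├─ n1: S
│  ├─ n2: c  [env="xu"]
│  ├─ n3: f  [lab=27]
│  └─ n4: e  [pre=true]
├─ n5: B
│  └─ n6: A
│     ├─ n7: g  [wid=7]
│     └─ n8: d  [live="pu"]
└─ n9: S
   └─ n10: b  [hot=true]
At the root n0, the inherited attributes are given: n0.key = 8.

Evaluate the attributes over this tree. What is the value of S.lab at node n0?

false

1. n0.key = 8  [given at root]
2. n1.key = 7  [S₀.key * -2 + 23]
3. n2.env = "xu"  [terminal]
4. n3.lab = 27  [terminal]
5. n4.pre = true  [terminal]
6. n1.lim = "km"  ["km"]
7. n1.cnt = true  [S.key > 6]
8. n1.lab = true  [e.pre == true]
9. n5.cnt = 26  [S₀.key * 3 + 2]
10. n6.val = -4  [-4]
11. n7.wid = 7  [terminal]
12. n8.live = "pu"  [terminal]
13. n6.depth = true  [A.val == -4]
14. n5.tag = 2  [2]
15. n9.key = 28  [B.tag + S₀.key + 18]
16. n10.hot = true  [terminal]
17. n9.lim = "yx"  ["yx"]
18. n9.cnt = false  [S.key > 28]
19. n9.lab = true  [S.key > 27]
20. n0.lim = "yxp"  [S₂.lim ++ "p"]
21. n0.cnt = true  [S₂.lab == true]
22. n0.lab = false  [not S₁.cnt]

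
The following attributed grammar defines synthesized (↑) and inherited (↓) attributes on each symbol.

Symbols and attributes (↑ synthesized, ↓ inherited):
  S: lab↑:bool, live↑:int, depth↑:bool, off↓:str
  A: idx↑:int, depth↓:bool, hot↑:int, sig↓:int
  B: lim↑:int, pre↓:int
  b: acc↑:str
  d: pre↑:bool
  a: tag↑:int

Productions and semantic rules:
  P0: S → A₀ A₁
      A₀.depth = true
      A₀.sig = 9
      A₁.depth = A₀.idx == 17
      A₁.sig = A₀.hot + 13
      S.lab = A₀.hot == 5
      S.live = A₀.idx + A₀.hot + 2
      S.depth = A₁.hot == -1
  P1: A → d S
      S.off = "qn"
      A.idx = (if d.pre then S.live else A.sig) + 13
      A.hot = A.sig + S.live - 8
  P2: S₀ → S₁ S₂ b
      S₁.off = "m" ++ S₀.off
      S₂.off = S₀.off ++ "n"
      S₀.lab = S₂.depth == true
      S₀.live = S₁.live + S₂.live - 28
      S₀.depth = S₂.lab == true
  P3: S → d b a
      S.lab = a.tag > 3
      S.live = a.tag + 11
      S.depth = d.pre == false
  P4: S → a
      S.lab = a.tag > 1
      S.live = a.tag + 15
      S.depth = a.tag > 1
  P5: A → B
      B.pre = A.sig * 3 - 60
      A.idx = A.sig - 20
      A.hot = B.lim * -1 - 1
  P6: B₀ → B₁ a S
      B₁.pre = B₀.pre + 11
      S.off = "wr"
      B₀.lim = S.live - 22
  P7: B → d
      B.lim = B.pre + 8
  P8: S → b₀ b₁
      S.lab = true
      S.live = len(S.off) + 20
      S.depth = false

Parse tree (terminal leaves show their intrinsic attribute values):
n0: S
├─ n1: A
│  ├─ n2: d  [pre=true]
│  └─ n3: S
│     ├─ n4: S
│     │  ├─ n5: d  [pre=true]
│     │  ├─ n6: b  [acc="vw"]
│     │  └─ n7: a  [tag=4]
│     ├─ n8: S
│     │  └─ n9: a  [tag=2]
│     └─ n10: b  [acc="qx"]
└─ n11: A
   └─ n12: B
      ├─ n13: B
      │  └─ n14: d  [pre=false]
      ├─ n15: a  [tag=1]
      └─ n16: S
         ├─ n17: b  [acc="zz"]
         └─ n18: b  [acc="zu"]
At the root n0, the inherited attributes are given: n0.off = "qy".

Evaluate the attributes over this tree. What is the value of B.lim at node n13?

1. n0.off = "qy"  [given at root]
2. n1.depth = true  [true]
3. n1.sig = 9  [9]
4. n2.pre = true  [terminal]
5. n3.off = "qn"  ["qn"]
6. n4.off = "mqn"  ["m" ++ S₀.off]
7. n5.pre = true  [terminal]
8. n6.acc = "vw"  [terminal]
9. n7.tag = 4  [terminal]
10. n4.lab = true  [a.tag > 3]
11. n4.live = 15  [a.tag + 11]
12. n4.depth = false  [d.pre == false]
13. n8.off = "qnn"  [S₀.off ++ "n"]
14. n9.tag = 2  [terminal]
15. n8.lab = true  [a.tag > 1]
16. n8.live = 17  [a.tag + 15]
17. n8.depth = true  [a.tag > 1]
18. n10.acc = "qx"  [terminal]
19. n3.lab = true  [S₂.depth == true]
20. n3.live = 4  [S₁.live + S₂.live - 28]
21. n3.depth = true  [S₂.lab == true]
22. n1.idx = 17  [(if d.pre then S.live else A.sig) + 13]
23. n1.hot = 5  [A.sig + S.live - 8]
24. n11.depth = true  [A₀.idx == 17]
25. n11.sig = 18  [A₀.hot + 13]
26. n12.pre = -6  [A.sig * 3 - 60]
27. n13.pre = 5  [B₀.pre + 11]
28. n14.pre = false  [terminal]
29. n13.lim = 13  [B.pre + 8]
30. n15.tag = 1  [terminal]
31. n16.off = "wr"  ["wr"]
32. n17.acc = "zz"  [terminal]
33. n18.acc = "zu"  [terminal]
34. n16.lab = true  [true]
35. n16.live = 22  [len(S.off) + 20]
36. n16.depth = false  [false]
37. n12.lim = 0  [S.live - 22]
38. n11.idx = -2  [A.sig - 20]
39. n11.hot = -1  [B.lim * -1 - 1]
40. n0.lab = true  [A₀.hot == 5]
41. n0.live = 24  [A₀.idx + A₀.hot + 2]
42. n0.depth = true  [A₁.hot == -1]

13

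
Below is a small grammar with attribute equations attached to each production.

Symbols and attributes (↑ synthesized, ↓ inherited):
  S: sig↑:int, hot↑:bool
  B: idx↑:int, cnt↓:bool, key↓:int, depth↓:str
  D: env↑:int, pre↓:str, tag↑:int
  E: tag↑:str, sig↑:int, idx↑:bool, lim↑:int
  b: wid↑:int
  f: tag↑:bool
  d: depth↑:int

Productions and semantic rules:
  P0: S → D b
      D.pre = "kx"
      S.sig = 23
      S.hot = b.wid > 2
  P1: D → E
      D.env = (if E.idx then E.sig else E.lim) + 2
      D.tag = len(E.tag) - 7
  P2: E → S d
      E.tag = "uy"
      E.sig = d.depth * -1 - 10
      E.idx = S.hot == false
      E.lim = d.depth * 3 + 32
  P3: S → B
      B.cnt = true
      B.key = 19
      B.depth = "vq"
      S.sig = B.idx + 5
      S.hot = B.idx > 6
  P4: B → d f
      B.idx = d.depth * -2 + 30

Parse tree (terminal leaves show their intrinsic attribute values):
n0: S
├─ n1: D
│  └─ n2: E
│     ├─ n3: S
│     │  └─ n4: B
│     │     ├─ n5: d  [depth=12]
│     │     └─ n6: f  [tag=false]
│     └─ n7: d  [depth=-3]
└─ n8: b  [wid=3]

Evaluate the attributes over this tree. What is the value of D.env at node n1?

1. n1.pre = "kx"  ["kx"]
2. n4.cnt = true  [true]
3. n4.key = 19  [19]
4. n4.depth = "vq"  ["vq"]
5. n5.depth = 12  [terminal]
6. n6.tag = false  [terminal]
7. n4.idx = 6  [d.depth * -2 + 30]
8. n3.sig = 11  [B.idx + 5]
9. n3.hot = false  [B.idx > 6]
10. n7.depth = -3  [terminal]
11. n2.tag = "uy"  ["uy"]
12. n2.sig = -7  [d.depth * -1 - 10]
13. n2.idx = true  [S.hot == false]
14. n2.lim = 23  [d.depth * 3 + 32]
15. n1.env = -5  [(if E.idx then E.sig else E.lim) + 2]
16. n1.tag = -5  [len(E.tag) - 7]
17. n8.wid = 3  [terminal]
18. n0.sig = 23  [23]
19. n0.hot = true  [b.wid > 2]

-5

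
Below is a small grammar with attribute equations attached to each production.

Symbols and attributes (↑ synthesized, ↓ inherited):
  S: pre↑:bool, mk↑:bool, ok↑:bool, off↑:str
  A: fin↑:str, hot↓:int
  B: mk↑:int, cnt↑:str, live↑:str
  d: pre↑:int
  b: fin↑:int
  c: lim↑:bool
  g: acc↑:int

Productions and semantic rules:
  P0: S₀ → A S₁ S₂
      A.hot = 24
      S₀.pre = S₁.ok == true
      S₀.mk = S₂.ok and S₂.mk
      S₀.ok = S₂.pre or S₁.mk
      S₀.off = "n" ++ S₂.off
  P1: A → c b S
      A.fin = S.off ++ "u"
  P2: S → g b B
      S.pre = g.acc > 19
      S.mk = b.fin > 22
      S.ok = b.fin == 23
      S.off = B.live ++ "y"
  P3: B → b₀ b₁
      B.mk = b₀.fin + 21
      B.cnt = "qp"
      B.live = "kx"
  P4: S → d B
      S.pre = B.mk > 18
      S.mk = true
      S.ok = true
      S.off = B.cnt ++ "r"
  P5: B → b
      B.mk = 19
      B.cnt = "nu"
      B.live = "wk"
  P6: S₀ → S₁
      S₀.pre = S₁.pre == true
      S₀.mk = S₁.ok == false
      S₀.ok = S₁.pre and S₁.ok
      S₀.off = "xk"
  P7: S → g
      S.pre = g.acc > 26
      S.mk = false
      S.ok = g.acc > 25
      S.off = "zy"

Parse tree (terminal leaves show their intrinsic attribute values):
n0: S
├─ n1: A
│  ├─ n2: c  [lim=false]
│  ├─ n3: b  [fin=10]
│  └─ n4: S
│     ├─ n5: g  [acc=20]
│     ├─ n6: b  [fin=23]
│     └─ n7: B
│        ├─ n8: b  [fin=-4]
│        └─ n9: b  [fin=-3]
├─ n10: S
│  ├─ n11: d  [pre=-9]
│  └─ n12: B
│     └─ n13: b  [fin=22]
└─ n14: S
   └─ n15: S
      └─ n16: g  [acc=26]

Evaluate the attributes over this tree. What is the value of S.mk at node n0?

1. n1.hot = 24  [24]
2. n2.lim = false  [terminal]
3. n3.fin = 10  [terminal]
4. n5.acc = 20  [terminal]
5. n6.fin = 23  [terminal]
6. n8.fin = -4  [terminal]
7. n9.fin = -3  [terminal]
8. n7.mk = 17  [b₀.fin + 21]
9. n7.cnt = "qp"  ["qp"]
10. n7.live = "kx"  ["kx"]
11. n4.pre = true  [g.acc > 19]
12. n4.mk = true  [b.fin > 22]
13. n4.ok = true  [b.fin == 23]
14. n4.off = "kxy"  [B.live ++ "y"]
15. n1.fin = "kxyu"  [S.off ++ "u"]
16. n11.pre = -9  [terminal]
17. n13.fin = 22  [terminal]
18. n12.mk = 19  [19]
19. n12.cnt = "nu"  ["nu"]
20. n12.live = "wk"  ["wk"]
21. n10.pre = true  [B.mk > 18]
22. n10.mk = true  [true]
23. n10.ok = true  [true]
24. n10.off = "nur"  [B.cnt ++ "r"]
25. n16.acc = 26  [terminal]
26. n15.pre = false  [g.acc > 26]
27. n15.mk = false  [false]
28. n15.ok = true  [g.acc > 25]
29. n15.off = "zy"  ["zy"]
30. n14.pre = false  [S₁.pre == true]
31. n14.mk = false  [S₁.ok == false]
32. n14.ok = false  [S₁.pre and S₁.ok]
33. n14.off = "xk"  ["xk"]
34. n0.pre = true  [S₁.ok == true]
35. n0.mk = false  [S₂.ok and S₂.mk]
36. n0.ok = true  [S₂.pre or S₁.mk]
37. n0.off = "nxk"  ["n" ++ S₂.off]

false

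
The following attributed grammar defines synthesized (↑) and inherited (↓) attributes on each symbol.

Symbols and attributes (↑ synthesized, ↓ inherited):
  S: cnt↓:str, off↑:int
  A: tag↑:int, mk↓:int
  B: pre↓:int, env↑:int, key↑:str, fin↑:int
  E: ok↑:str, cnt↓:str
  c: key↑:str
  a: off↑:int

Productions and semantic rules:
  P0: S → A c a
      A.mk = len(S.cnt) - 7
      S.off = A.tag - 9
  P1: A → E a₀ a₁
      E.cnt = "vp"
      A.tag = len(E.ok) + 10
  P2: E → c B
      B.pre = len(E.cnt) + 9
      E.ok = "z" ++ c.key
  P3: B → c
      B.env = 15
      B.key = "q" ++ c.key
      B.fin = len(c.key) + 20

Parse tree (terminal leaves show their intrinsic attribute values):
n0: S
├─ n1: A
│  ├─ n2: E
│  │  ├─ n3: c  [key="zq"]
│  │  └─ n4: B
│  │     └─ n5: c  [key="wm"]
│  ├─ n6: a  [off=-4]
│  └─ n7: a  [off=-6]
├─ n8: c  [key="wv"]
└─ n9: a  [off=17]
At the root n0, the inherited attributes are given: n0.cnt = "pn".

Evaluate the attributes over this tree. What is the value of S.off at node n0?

4

1. n0.cnt = "pn"  [given at root]
2. n1.mk = -5  [len(S.cnt) - 7]
3. n2.cnt = "vp"  ["vp"]
4. n3.key = "zq"  [terminal]
5. n4.pre = 11  [len(E.cnt) + 9]
6. n5.key = "wm"  [terminal]
7. n4.env = 15  [15]
8. n4.key = "qwm"  ["q" ++ c.key]
9. n4.fin = 22  [len(c.key) + 20]
10. n2.ok = "zzq"  ["z" ++ c.key]
11. n6.off = -4  [terminal]
12. n7.off = -6  [terminal]
13. n1.tag = 13  [len(E.ok) + 10]
14. n8.key = "wv"  [terminal]
15. n9.off = 17  [terminal]
16. n0.off = 4  [A.tag - 9]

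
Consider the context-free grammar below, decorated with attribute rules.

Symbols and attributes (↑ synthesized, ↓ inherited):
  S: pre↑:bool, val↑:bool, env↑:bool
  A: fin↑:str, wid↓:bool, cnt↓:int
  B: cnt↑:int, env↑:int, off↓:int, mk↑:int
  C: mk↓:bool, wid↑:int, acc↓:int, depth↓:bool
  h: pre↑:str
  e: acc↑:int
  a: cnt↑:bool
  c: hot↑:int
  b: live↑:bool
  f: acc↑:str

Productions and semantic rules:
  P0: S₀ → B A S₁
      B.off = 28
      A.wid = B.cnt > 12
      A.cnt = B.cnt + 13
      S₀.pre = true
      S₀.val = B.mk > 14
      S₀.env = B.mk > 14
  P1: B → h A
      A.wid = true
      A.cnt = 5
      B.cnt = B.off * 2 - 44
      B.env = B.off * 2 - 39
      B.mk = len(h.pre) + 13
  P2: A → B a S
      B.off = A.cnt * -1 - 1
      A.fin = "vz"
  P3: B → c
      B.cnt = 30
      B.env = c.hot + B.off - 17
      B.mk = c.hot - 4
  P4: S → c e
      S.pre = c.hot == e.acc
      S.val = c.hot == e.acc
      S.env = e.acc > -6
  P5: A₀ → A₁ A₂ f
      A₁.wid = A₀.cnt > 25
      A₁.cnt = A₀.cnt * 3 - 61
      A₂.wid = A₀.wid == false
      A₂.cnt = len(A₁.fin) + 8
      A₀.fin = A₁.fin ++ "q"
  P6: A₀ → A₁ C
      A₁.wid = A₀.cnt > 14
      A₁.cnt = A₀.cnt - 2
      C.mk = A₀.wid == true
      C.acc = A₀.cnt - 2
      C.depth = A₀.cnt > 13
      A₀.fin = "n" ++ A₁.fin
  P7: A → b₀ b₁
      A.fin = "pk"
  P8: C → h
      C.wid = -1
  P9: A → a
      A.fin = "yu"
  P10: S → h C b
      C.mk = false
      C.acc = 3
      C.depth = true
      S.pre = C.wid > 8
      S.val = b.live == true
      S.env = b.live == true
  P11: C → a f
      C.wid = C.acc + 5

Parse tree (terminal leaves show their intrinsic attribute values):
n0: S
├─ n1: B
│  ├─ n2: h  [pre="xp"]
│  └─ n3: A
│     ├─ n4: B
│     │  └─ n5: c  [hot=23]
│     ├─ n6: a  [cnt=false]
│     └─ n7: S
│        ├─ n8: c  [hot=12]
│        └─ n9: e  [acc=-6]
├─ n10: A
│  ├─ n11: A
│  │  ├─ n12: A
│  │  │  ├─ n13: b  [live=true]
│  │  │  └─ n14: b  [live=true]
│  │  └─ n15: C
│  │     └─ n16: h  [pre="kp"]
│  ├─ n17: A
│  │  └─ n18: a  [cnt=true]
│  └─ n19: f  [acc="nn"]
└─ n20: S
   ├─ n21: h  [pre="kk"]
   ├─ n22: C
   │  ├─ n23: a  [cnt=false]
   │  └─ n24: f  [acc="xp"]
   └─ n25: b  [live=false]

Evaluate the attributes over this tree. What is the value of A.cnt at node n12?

12

1. n1.off = 28  [28]
2. n2.pre = "xp"  [terminal]
3. n3.wid = true  [true]
4. n3.cnt = 5  [5]
5. n4.off = -6  [A.cnt * -1 - 1]
6. n5.hot = 23  [terminal]
7. n4.cnt = 30  [30]
8. n4.env = 0  [c.hot + B.off - 17]
9. n4.mk = 19  [c.hot - 4]
10. n6.cnt = false  [terminal]
11. n8.hot = 12  [terminal]
12. n9.acc = -6  [terminal]
13. n7.pre = false  [c.hot == e.acc]
14. n7.val = false  [c.hot == e.acc]
15. n7.env = false  [e.acc > -6]
16. n3.fin = "vz"  ["vz"]
17. n1.cnt = 12  [B.off * 2 - 44]
18. n1.env = 17  [B.off * 2 - 39]
19. n1.mk = 15  [len(h.pre) + 13]
20. n10.wid = false  [B.cnt > 12]
21. n10.cnt = 25  [B.cnt + 13]
22. n11.wid = false  [A₀.cnt > 25]
23. n11.cnt = 14  [A₀.cnt * 3 - 61]
24. n12.wid = false  [A₀.cnt > 14]
25. n12.cnt = 12  [A₀.cnt - 2]
26. n13.live = true  [terminal]
27. n14.live = true  [terminal]
28. n12.fin = "pk"  ["pk"]
29. n15.mk = false  [A₀.wid == true]
30. n15.acc = 12  [A₀.cnt - 2]
31. n15.depth = true  [A₀.cnt > 13]
32. n16.pre = "kp"  [terminal]
33. n15.wid = -1  [-1]
34. n11.fin = "npk"  ["n" ++ A₁.fin]
35. n17.wid = true  [A₀.wid == false]
36. n17.cnt = 11  [len(A₁.fin) + 8]
37. n18.cnt = true  [terminal]
38. n17.fin = "yu"  ["yu"]
39. n19.acc = "nn"  [terminal]
40. n10.fin = "npkq"  [A₁.fin ++ "q"]
41. n21.pre = "kk"  [terminal]
42. n22.mk = false  [false]
43. n22.acc = 3  [3]
44. n22.depth = true  [true]
45. n23.cnt = false  [terminal]
46. n24.acc = "xp"  [terminal]
47. n22.wid = 8  [C.acc + 5]
48. n25.live = false  [terminal]
49. n20.pre = false  [C.wid > 8]
50. n20.val = false  [b.live == true]
51. n20.env = false  [b.live == true]
52. n0.pre = true  [true]
53. n0.val = true  [B.mk > 14]
54. n0.env = true  [B.mk > 14]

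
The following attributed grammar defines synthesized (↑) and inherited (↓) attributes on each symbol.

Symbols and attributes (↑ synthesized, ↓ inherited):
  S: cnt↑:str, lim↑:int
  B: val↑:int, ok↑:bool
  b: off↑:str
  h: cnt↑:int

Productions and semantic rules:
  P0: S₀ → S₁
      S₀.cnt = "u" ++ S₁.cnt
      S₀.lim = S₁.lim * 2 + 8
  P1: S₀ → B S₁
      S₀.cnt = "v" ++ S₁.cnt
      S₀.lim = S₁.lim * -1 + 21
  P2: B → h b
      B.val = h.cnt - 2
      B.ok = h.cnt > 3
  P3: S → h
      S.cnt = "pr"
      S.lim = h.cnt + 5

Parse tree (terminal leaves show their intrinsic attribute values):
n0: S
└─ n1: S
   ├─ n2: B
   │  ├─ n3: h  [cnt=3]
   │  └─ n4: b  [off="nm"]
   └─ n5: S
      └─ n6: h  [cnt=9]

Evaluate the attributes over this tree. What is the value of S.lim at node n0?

22

1. n3.cnt = 3  [terminal]
2. n4.off = "nm"  [terminal]
3. n2.val = 1  [h.cnt - 2]
4. n2.ok = false  [h.cnt > 3]
5. n6.cnt = 9  [terminal]
6. n5.cnt = "pr"  ["pr"]
7. n5.lim = 14  [h.cnt + 5]
8. n1.cnt = "vpr"  ["v" ++ S₁.cnt]
9. n1.lim = 7  [S₁.lim * -1 + 21]
10. n0.cnt = "uvpr"  ["u" ++ S₁.cnt]
11. n0.lim = 22  [S₁.lim * 2 + 8]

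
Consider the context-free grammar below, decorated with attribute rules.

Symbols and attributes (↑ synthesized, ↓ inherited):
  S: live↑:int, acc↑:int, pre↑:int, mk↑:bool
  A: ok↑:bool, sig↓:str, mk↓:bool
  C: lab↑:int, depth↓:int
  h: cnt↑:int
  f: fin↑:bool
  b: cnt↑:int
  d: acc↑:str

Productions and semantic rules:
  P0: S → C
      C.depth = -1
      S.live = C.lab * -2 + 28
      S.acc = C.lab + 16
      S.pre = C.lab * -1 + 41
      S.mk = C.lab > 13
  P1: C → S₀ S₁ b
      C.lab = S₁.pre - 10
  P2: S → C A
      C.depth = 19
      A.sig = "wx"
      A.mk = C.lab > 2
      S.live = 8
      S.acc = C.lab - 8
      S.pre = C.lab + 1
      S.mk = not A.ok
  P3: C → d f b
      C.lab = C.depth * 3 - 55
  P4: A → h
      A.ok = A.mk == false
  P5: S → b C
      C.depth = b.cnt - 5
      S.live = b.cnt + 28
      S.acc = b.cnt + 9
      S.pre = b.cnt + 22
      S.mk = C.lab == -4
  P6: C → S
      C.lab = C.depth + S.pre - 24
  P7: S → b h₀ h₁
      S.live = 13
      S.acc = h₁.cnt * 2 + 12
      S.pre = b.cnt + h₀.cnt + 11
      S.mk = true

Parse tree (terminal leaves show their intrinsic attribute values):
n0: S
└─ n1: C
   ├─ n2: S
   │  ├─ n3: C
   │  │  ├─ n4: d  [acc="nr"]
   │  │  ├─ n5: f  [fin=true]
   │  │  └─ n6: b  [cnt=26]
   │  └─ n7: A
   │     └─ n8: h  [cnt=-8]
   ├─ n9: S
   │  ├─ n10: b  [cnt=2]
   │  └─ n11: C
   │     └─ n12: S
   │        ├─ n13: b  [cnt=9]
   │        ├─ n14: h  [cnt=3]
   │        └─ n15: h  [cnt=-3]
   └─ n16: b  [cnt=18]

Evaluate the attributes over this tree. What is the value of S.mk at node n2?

false

1. n1.depth = -1  [-1]
2. n3.depth = 19  [19]
3. n4.acc = "nr"  [terminal]
4. n5.fin = true  [terminal]
5. n6.cnt = 26  [terminal]
6. n3.lab = 2  [C.depth * 3 - 55]
7. n7.sig = "wx"  ["wx"]
8. n7.mk = false  [C.lab > 2]
9. n8.cnt = -8  [terminal]
10. n7.ok = true  [A.mk == false]
11. n2.live = 8  [8]
12. n2.acc = -6  [C.lab - 8]
13. n2.pre = 3  [C.lab + 1]
14. n2.mk = false  [not A.ok]
15. n10.cnt = 2  [terminal]
16. n11.depth = -3  [b.cnt - 5]
17. n13.cnt = 9  [terminal]
18. n14.cnt = 3  [terminal]
19. n15.cnt = -3  [terminal]
20. n12.live = 13  [13]
21. n12.acc = 6  [h₁.cnt * 2 + 12]
22. n12.pre = 23  [b.cnt + h₀.cnt + 11]
23. n12.mk = true  [true]
24. n11.lab = -4  [C.depth + S.pre - 24]
25. n9.live = 30  [b.cnt + 28]
26. n9.acc = 11  [b.cnt + 9]
27. n9.pre = 24  [b.cnt + 22]
28. n9.mk = true  [C.lab == -4]
29. n16.cnt = 18  [terminal]
30. n1.lab = 14  [S₁.pre - 10]
31. n0.live = 0  [C.lab * -2 + 28]
32. n0.acc = 30  [C.lab + 16]
33. n0.pre = 27  [C.lab * -1 + 41]
34. n0.mk = true  [C.lab > 13]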